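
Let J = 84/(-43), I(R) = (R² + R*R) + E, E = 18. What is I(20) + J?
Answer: 35090/43 ≈ 816.05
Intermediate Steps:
I(R) = 18 + 2*R² (I(R) = (R² + R*R) + 18 = (R² + R²) + 18 = 2*R² + 18 = 18 + 2*R²)
J = -84/43 (J = 84*(-1/43) = -84/43 ≈ -1.9535)
I(20) + J = (18 + 2*20²) - 84/43 = (18 + 2*400) - 84/43 = (18 + 800) - 84/43 = 818 - 84/43 = 35090/43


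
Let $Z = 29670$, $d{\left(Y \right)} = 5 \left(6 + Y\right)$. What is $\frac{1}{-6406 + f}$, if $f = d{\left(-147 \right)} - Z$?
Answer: $- \frac{1}{36781} \approx -2.7188 \cdot 10^{-5}$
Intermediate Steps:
$d{\left(Y \right)} = 30 + 5 Y$
$f = -30375$ ($f = \left(30 + 5 \left(-147\right)\right) - 29670 = \left(30 - 735\right) - 29670 = -705 - 29670 = -30375$)
$\frac{1}{-6406 + f} = \frac{1}{-6406 - 30375} = \frac{1}{-36781} = - \frac{1}{36781}$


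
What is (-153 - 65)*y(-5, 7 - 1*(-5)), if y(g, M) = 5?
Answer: -1090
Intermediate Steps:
(-153 - 65)*y(-5, 7 - 1*(-5)) = (-153 - 65)*5 = -218*5 = -1090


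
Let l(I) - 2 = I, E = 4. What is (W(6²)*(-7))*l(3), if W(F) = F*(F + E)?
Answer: -50400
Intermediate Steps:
l(I) = 2 + I
W(F) = F*(4 + F) (W(F) = F*(F + 4) = F*(4 + F))
(W(6²)*(-7))*l(3) = ((6²*(4 + 6²))*(-7))*(2 + 3) = ((36*(4 + 36))*(-7))*5 = ((36*40)*(-7))*5 = (1440*(-7))*5 = -10080*5 = -50400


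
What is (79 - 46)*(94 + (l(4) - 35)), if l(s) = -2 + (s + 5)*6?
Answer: 3663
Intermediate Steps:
l(s) = 28 + 6*s (l(s) = -2 + (5 + s)*6 = -2 + (30 + 6*s) = 28 + 6*s)
(79 - 46)*(94 + (l(4) - 35)) = (79 - 46)*(94 + ((28 + 6*4) - 35)) = 33*(94 + ((28 + 24) - 35)) = 33*(94 + (52 - 35)) = 33*(94 + 17) = 33*111 = 3663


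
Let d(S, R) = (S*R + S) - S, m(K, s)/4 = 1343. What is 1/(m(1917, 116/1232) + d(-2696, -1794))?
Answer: 1/4841996 ≈ 2.0653e-7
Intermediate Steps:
m(K, s) = 5372 (m(K, s) = 4*1343 = 5372)
d(S, R) = R*S (d(S, R) = (R*S + S) - S = (S + R*S) - S = R*S)
1/(m(1917, 116/1232) + d(-2696, -1794)) = 1/(5372 - 1794*(-2696)) = 1/(5372 + 4836624) = 1/4841996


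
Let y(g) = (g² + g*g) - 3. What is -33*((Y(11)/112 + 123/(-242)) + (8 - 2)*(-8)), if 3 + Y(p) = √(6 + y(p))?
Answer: 1973241/1232 - 33*√5/16 ≈ 1597.0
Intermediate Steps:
y(g) = -3 + 2*g² (y(g) = (g² + g²) - 3 = 2*g² - 3 = -3 + 2*g²)
Y(p) = -3 + √(3 + 2*p²) (Y(p) = -3 + √(6 + (-3 + 2*p²)) = -3 + √(3 + 2*p²))
-33*((Y(11)/112 + 123/(-242)) + (8 - 2)*(-8)) = -33*(((-3 + √(3 + 2*11²))/112 + 123/(-242)) + (8 - 2)*(-8)) = -33*(((-3 + √(3 + 2*121))*(1/112) + 123*(-1/242)) + 6*(-8)) = -33*(((-3 + √(3 + 242))*(1/112) - 123/242) - 48) = -33*(((-3 + √245)*(1/112) - 123/242) - 48) = -33*(((-3 + 7*√5)*(1/112) - 123/242) - 48) = -33*(((-3/112 + √5/16) - 123/242) - 48) = -33*((-7251/13552 + √5/16) - 48) = -33*(-657747/13552 + √5/16) = 1973241/1232 - 33*√5/16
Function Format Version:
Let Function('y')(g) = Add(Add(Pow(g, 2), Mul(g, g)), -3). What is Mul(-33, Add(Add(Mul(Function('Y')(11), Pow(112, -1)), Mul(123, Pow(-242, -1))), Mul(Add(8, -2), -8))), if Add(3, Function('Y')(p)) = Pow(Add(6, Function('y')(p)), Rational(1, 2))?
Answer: Add(Rational(1973241, 1232), Mul(Rational(-33, 16), Pow(5, Rational(1, 2)))) ≈ 1597.0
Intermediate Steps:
Function('y')(g) = Add(-3, Mul(2, Pow(g, 2))) (Function('y')(g) = Add(Add(Pow(g, 2), Pow(g, 2)), -3) = Add(Mul(2, Pow(g, 2)), -3) = Add(-3, Mul(2, Pow(g, 2))))
Function('Y')(p) = Add(-3, Pow(Add(3, Mul(2, Pow(p, 2))), Rational(1, 2))) (Function('Y')(p) = Add(-3, Pow(Add(6, Add(-3, Mul(2, Pow(p, 2)))), Rational(1, 2))) = Add(-3, Pow(Add(3, Mul(2, Pow(p, 2))), Rational(1, 2))))
Mul(-33, Add(Add(Mul(Function('Y')(11), Pow(112, -1)), Mul(123, Pow(-242, -1))), Mul(Add(8, -2), -8))) = Mul(-33, Add(Add(Mul(Add(-3, Pow(Add(3, Mul(2, Pow(11, 2))), Rational(1, 2))), Pow(112, -1)), Mul(123, Pow(-242, -1))), Mul(Add(8, -2), -8))) = Mul(-33, Add(Add(Mul(Add(-3, Pow(Add(3, Mul(2, 121)), Rational(1, 2))), Rational(1, 112)), Mul(123, Rational(-1, 242))), Mul(6, -8))) = Mul(-33, Add(Add(Mul(Add(-3, Pow(Add(3, 242), Rational(1, 2))), Rational(1, 112)), Rational(-123, 242)), -48)) = Mul(-33, Add(Add(Mul(Add(-3, Pow(245, Rational(1, 2))), Rational(1, 112)), Rational(-123, 242)), -48)) = Mul(-33, Add(Add(Mul(Add(-3, Mul(7, Pow(5, Rational(1, 2)))), Rational(1, 112)), Rational(-123, 242)), -48)) = Mul(-33, Add(Add(Add(Rational(-3, 112), Mul(Rational(1, 16), Pow(5, Rational(1, 2)))), Rational(-123, 242)), -48)) = Mul(-33, Add(Add(Rational(-7251, 13552), Mul(Rational(1, 16), Pow(5, Rational(1, 2)))), -48)) = Mul(-33, Add(Rational(-657747, 13552), Mul(Rational(1, 16), Pow(5, Rational(1, 2))))) = Add(Rational(1973241, 1232), Mul(Rational(-33, 16), Pow(5, Rational(1, 2))))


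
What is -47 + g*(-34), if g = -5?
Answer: 123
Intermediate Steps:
-47 + g*(-34) = -47 - 5*(-34) = -47 + 170 = 123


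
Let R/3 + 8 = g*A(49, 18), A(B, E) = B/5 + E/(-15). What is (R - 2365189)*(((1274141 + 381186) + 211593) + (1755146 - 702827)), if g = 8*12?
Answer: -34486958308759/5 ≈ -6.8974e+12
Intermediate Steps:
A(B, E) = -E/15 + B/5 (A(B, E) = B*(⅕) + E*(-1/15) = B/5 - E/15 = -E/15 + B/5)
g = 96
R = 12264/5 (R = -24 + 3*(96*(-1/15*18 + (⅕)*49)) = -24 + 3*(96*(-6/5 + 49/5)) = -24 + 3*(96*(43/5)) = -24 + 3*(4128/5) = -24 + 12384/5 = 12264/5 ≈ 2452.8)
(R - 2365189)*(((1274141 + 381186) + 211593) + (1755146 - 702827)) = (12264/5 - 2365189)*(((1274141 + 381186) + 211593) + (1755146 - 702827)) = -11813681*((1655327 + 211593) + 1052319)/5 = -11813681*(1866920 + 1052319)/5 = -11813681/5*2919239 = -34486958308759/5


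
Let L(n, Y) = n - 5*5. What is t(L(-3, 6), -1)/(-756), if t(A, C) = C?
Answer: 1/756 ≈ 0.0013228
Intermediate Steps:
L(n, Y) = -25 + n (L(n, Y) = n - 25 = -25 + n)
t(L(-3, 6), -1)/(-756) = -1/(-756) = -1*(-1/756) = 1/756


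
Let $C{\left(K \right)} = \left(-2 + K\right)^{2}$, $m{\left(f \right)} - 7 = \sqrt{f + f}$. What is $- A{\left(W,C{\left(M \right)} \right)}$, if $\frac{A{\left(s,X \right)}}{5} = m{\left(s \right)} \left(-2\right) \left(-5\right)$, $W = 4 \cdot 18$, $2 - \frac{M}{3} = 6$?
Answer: $-950$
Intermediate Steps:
$M = -12$ ($M = 6 - 18 = -12$)
$m{\left(f \right)} = 7 + \sqrt{2} \sqrt{f}$ ($m{\left(f \right)} = 7 + \sqrt{f + f} = 7 + \sqrt{2 f} = 7 + \sqrt{2} \sqrt{f}$)
$W = 72$
$A{\left(s,X \right)} = 350 + 50 \sqrt{2} \sqrt{s}$ ($A{\left(s,X \right)} = 5 \left(7 + \sqrt{2} \sqrt{s}\right) \left(-2\right) \left(-5\right) = 5 \left(-14 - 2 \sqrt{2} \sqrt{s}\right) \left(-5\right) = 5 \left(70 + 10 \sqrt{2} \sqrt{s}\right) = 350 + 50 \sqrt{2} \sqrt{s}$)
$- A{\left(W,C{\left(M \right)} \right)} = - (350 + 50 \sqrt{2} \sqrt{72}) = - (350 + 50 \sqrt{2} \cdot 6 \sqrt{2}) = - (350 + 600) = \left(-1\right) 950 = -950$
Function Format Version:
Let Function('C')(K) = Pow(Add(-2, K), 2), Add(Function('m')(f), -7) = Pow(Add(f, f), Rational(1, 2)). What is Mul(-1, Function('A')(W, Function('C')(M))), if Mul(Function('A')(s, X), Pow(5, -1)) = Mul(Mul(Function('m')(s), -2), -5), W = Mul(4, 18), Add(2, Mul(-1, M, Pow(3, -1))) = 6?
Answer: -950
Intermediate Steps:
M = -12 (M = Add(6, Mul(-3, 6)) = Add(6, -18) = -12)
Function('m')(f) = Add(7, Mul(Pow(2, Rational(1, 2)), Pow(f, Rational(1, 2)))) (Function('m')(f) = Add(7, Pow(Add(f, f), Rational(1, 2))) = Add(7, Pow(Mul(2, f), Rational(1, 2))) = Add(7, Mul(Pow(2, Rational(1, 2)), Pow(f, Rational(1, 2)))))
W = 72
Function('A')(s, X) = Add(350, Mul(50, Pow(2, Rational(1, 2)), Pow(s, Rational(1, 2)))) (Function('A')(s, X) = Mul(5, Mul(Mul(Add(7, Mul(Pow(2, Rational(1, 2)), Pow(s, Rational(1, 2)))), -2), -5)) = Mul(5, Mul(Add(-14, Mul(-2, Pow(2, Rational(1, 2)), Pow(s, Rational(1, 2)))), -5)) = Mul(5, Add(70, Mul(10, Pow(2, Rational(1, 2)), Pow(s, Rational(1, 2))))) = Add(350, Mul(50, Pow(2, Rational(1, 2)), Pow(s, Rational(1, 2)))))
Mul(-1, Function('A')(W, Function('C')(M))) = Mul(-1, Add(350, Mul(50, Pow(2, Rational(1, 2)), Pow(72, Rational(1, 2))))) = Mul(-1, Add(350, Mul(50, Pow(2, Rational(1, 2)), Mul(6, Pow(2, Rational(1, 2)))))) = Mul(-1, Add(350, 600)) = Mul(-1, 950) = -950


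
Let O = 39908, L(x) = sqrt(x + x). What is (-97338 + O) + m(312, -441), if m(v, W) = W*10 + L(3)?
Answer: -61840 + sqrt(6) ≈ -61838.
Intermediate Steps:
L(x) = sqrt(2)*sqrt(x) (L(x) = sqrt(2*x) = sqrt(2)*sqrt(x))
m(v, W) = sqrt(6) + 10*W (m(v, W) = W*10 + sqrt(2)*sqrt(3) = 10*W + sqrt(6) = sqrt(6) + 10*W)
(-97338 + O) + m(312, -441) = (-97338 + 39908) + (sqrt(6) + 10*(-441)) = -57430 + (sqrt(6) - 4410) = -57430 + (-4410 + sqrt(6)) = -61840 + sqrt(6)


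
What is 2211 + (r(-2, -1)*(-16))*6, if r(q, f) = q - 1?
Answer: 2499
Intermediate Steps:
r(q, f) = -1 + q
2211 + (r(-2, -1)*(-16))*6 = 2211 + ((-1 - 2)*(-16))*6 = 2211 - 3*(-16)*6 = 2211 + 48*6 = 2211 + 288 = 2499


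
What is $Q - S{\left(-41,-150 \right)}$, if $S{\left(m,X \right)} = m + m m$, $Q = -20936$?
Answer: $-22576$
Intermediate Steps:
$S{\left(m,X \right)} = m + m^{2}$
$Q - S{\left(-41,-150 \right)} = -20936 - - 41 \left(1 - 41\right) = -20936 - \left(-41\right) \left(-40\right) = -20936 - 1640 = -22576$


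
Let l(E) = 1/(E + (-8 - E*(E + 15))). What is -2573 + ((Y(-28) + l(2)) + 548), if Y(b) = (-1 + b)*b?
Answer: -48521/40 ≈ -1213.0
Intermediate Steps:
Y(b) = b*(-1 + b)
l(E) = 1/(-8 + E - E*(15 + E)) (l(E) = 1/(E + (-8 - E*(15 + E))) = 1/(-8 + E - E*(15 + E)))
-2573 + ((Y(-28) + l(2)) + 548) = -2573 + ((-28*(-1 - 28) - 1/(8 + 2**2 + 14*2)) + 548) = -2573 + ((-28*(-29) - 1/(8 + 4 + 28)) + 548) = -2573 + ((812 - 1/40) + 548) = -2573 + (32479/40 + 548) = -2573 + 54399/40 = -48521/40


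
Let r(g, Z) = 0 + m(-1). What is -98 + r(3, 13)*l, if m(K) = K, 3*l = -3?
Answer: -97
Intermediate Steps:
l = -1 (l = (⅓)*(-3) = -1)
r(g, Z) = -1 (r(g, Z) = 0 - 1 = -1)
-98 + r(3, 13)*l = -98 - 1*(-1) = -98 + 1 = -97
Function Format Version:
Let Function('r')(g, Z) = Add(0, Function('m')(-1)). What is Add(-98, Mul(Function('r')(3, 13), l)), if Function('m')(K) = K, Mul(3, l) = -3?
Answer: -97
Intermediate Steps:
l = -1 (l = Mul(Rational(1, 3), -3) = -1)
Function('r')(g, Z) = -1 (Function('r')(g, Z) = Add(0, -1) = -1)
Add(-98, Mul(Function('r')(3, 13), l)) = Add(-98, Mul(-1, -1)) = Add(-98, 1) = -97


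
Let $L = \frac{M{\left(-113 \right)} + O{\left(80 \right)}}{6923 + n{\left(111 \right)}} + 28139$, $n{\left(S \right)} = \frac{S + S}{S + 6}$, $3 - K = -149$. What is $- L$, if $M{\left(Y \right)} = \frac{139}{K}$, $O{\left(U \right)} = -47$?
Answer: $- \frac{1155127962893}{41050792} \approx -28139.0$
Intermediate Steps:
$K = 152$ ($K = 3 - -149 = 3 + 149 = 152$)
$n{\left(S \right)} = \frac{2 S}{6 + S}$
$M{\left(Y \right)} = \frac{139}{152}$
$L = \frac{1155127962893}{41050792}$ ($L = \frac{\frac{139}{152} - 47}{6923 + 2 \cdot 111 \frac{1}{6 + 111}} + 28139 = - \frac{7005}{152 \left(6923 + 2 \cdot 111 \cdot \frac{1}{117}\right)} + 28139 = - \frac{7005}{152 \left(6923 + \frac{74}{39}\right)} + 28139 = - \frac{7005}{152 \cdot \frac{270071}{39}} + 28139 = \left(- \frac{7005}{152}\right) \frac{39}{270071} + 28139 = - \frac{273195}{41050792} + 28139 = \frac{1155127962893}{41050792} \approx 28139.0$)
$- L = \left(-1\right) \frac{1155127962893}{41050792} = - \frac{1155127962893}{41050792}$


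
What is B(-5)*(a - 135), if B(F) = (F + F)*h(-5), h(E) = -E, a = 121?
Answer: 700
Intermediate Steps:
B(F) = 10*F (B(F) = (F + F)*(-1*(-5)) = (2*F)*5 = 10*F)
B(-5)*(a - 135) = (10*(-5))*(121 - 135) = -50*(-14) = 700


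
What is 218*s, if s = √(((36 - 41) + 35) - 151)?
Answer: 2398*I ≈ 2398.0*I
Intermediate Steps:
s = 11*I (s = √((-5 + 35) - 151) = √(30 - 151) = √(-121) = 11*I ≈ 11.0*I)
218*s = 218*(11*I) = 2398*I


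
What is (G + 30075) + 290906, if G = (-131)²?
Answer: 338142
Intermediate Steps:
G = 17161
(G + 30075) + 290906 = (17161 + 30075) + 290906 = 47236 + 290906 = 338142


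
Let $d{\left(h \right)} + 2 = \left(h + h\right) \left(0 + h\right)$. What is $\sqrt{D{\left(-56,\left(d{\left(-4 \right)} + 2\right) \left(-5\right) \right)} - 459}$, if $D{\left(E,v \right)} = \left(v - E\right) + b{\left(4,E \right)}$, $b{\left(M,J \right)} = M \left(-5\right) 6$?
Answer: $i \sqrt{683} \approx 26.134 i$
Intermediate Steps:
$d{\left(h \right)} = -2 + 2 h^{2}$ ($d{\left(h \right)} = -2 + \left(h + h\right) \left(0 + h\right) = -2 + 2 h h = -2 + 2 h^{2}$)
$b{\left(M,J \right)} = - 30 M$ ($b{\left(M,J \right)} = - 5 M 6 = - 30 M$)
$D{\left(E,v \right)} = -120 + v - E$ ($D{\left(E,v \right)} = \left(v - E\right) - 120 = -120 + v - E$)
$\sqrt{D{\left(-56,\left(d{\left(-4 \right)} + 2\right) \left(-5\right) \right)} - 459} = \sqrt{\left(-120 + \left(\left(-2 + 2 \left(-4\right)^{2}\right) + 2\right) \left(-5\right) - -56\right) - 459} = \sqrt{\left(-120 + \left(\left(-2 + 2 \cdot 16\right) + 2\right) \left(-5\right) + 56\right) - 459} = \sqrt{\left(-120 + \left(\left(-2 + 32\right) + 2\right) \left(-5\right) + 56\right) - 459} = \sqrt{\left(-120 + \left(30 + 2\right) \left(-5\right) + 56\right) - 459} = \sqrt{\left(-120 + 32 \left(-5\right) + 56\right) - 459} = \sqrt{\left(-120 - 160 + 56\right) - 459} = \sqrt{-224 - 459} = \sqrt{-683} = i \sqrt{683}$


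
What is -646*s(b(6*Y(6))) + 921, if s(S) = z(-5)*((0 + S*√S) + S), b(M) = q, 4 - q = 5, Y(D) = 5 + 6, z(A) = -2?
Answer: -371 - 1292*I ≈ -371.0 - 1292.0*I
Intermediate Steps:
Y(D) = 11
q = -1 (q = 4 - 1*5 = 4 - 5 = -1)
b(M) = -1
s(S) = -2*S - 2*S^(3/2) (s(S) = -2*((0 + S*√S) + S) = -2*((0 + S^(3/2)) + S) = -2*(S^(3/2) + S) = -2*(S + S^(3/2)) = -2*S - 2*S^(3/2))
-646*s(b(6*Y(6))) + 921 = -646*(-2*(-1) - (-2)*I) + 921 = -646*(2 - (-2)*I) + 921 = -646*(2 + 2*I) + 921 = (-1292 - 1292*I) + 921 = -371 - 1292*I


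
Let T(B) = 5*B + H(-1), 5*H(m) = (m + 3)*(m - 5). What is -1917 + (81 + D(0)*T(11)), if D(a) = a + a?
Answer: -1836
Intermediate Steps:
H(m) = (-5 + m)*(3 + m)/5 (H(m) = ((m + 3)*(m - 5))/5 = ((3 + m)*(-5 + m))/5 = ((-5 + m)*(3 + m))/5 = (-5 + m)*(3 + m)/5)
D(a) = 2*a
T(B) = -12/5 + 5*B (T(B) = 5*B + (-3 - 2/5*(-1) + (1/5)*(-1)**2) = 5*B + (-3 + 2/5 + (1/5)*1) = 5*B + (-3 + 2/5 + 1/5) = 5*B - 12/5 = -12/5 + 5*B)
-1917 + (81 + D(0)*T(11)) = -1917 + (81 + (2*0)*(-12/5 + 5*11)) = -1917 + (81 + 0*(-12/5 + 55)) = -1917 + (81 + 0*(263/5)) = -1917 + (81 + 0) = -1917 + 81 = -1836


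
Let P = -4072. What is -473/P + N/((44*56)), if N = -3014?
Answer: -63111/57008 ≈ -1.1071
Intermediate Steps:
-473/P + N/((44*56)) = -473/(-4072) - 3014/(44*56) = -473*(-1/4072) - 3014/2464 = 473/4072 - 3014*1/2464 = 473/4072 - 137/112 = -63111/57008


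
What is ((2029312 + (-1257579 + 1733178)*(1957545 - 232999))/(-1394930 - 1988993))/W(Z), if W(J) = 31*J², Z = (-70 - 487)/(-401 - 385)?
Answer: -506712808648185336/32545620531637 ≈ -15569.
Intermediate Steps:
Z = 557/786 (Z = -557/(-786) = -557*(-1/786) = 557/786 ≈ 0.70865)
((2029312 + (-1257579 + 1733178)*(1957545 - 232999))/(-1394930 - 1988993))/W(Z) = ((2029312 + (-1257579 + 1733178)*(1957545 - 232999))/(-1394930 - 1988993))/((31*(557/786)²)) = ((2029312 + 475599*1724546)/(-3383923))/((31*(310249/617796))) = ((2029312 + 820192353054)*(-1/3383923))/(9617719/617796) = (820194382366*(-1/3383923))*(617796/9617719) = -820194382366/3383923*617796/9617719 = -506712808648185336/32545620531637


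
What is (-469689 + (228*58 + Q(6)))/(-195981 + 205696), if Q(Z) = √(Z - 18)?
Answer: -91293/1943 + 2*I*√3/9715 ≈ -46.986 + 0.00035657*I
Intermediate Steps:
Q(Z) = √(-18 + Z)
(-469689 + (228*58 + Q(6)))/(-195981 + 205696) = (-469689 + (228*58 + √(-18 + 6)))/(-195981 + 205696) = (-469689 + (13224 + √(-12)))/9715 = (-469689 + (13224 + 2*I*√3))*(1/9715) = (-456465 + 2*I*√3)*(1/9715) = -91293/1943 + 2*I*√3/9715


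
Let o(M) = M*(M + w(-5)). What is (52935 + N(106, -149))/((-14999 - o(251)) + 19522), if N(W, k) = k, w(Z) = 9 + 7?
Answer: -26393/31247 ≈ -0.84466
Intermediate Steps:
w(Z) = 16
o(M) = M*(16 + M) (o(M) = M*(M + 16) = M*(16 + M))
(52935 + N(106, -149))/((-14999 - o(251)) + 19522) = (52935 - 149)/((-14999 - 251*(16 + 251)) + 19522) = 52786/((-14999 - 251*267) + 19522) = 52786/((-14999 - 1*67017) + 19522) = 52786/((-14999 - 67017) + 19522) = 52786/(-82016 + 19522) = 52786/(-62494) = 52786*(-1/62494) = -26393/31247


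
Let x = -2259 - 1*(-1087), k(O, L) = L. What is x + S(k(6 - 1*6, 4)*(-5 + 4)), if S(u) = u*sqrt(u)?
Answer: -1172 - 8*I ≈ -1172.0 - 8.0*I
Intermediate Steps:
S(u) = u**(3/2)
x = -1172 (x = -2259 + 1087 = -1172)
x + S(k(6 - 1*6, 4)*(-5 + 4)) = -1172 + (4*(-5 + 4))**(3/2) = -1172 + (4*(-1))**(3/2) = -1172 + (-4)**(3/2) = -1172 - 8*I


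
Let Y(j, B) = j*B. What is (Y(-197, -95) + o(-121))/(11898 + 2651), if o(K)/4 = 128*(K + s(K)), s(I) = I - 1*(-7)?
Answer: -101605/14549 ≈ -6.9836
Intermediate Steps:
Y(j, B) = B*j
s(I) = 7 + I (s(I) = I + 7 = 7 + I)
o(K) = 3584 + 1024*K (o(K) = 4*(128*(K + (7 + K))) = 4*(128*(7 + 2*K)) = 4*(896 + 256*K) = 3584 + 1024*K)
(Y(-197, -95) + o(-121))/(11898 + 2651) = (-95*(-197) + (3584 + 1024*(-121)))/(11898 + 2651) = (18715 + (3584 - 123904))/14549 = (18715 - 120320)*(1/14549) = -101605*1/14549 = -101605/14549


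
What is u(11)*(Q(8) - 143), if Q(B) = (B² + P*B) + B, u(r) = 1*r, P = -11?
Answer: -1749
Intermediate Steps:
u(r) = r
Q(B) = B² - 10*B (Q(B) = (B² - 11*B) + B = B² - 10*B)
u(11)*(Q(8) - 143) = 11*(8*(-10 + 8) - 143) = 11*(8*(-2) - 143) = 11*(-16 - 143) = 11*(-159) = -1749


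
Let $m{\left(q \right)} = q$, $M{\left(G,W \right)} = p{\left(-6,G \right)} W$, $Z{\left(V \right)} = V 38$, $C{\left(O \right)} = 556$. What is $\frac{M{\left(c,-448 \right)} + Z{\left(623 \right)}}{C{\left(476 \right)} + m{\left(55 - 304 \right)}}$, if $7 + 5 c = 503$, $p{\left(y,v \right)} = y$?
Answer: $\frac{26362}{307} \approx 85.87$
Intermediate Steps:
$Z{\left(V \right)} = 38 V$
$c = \frac{496}{5}$ ($c = - \frac{7}{5} + \frac{1}{5} \cdot 503 = - \frac{7}{5} + \frac{503}{5} = \frac{496}{5} \approx 99.2$)
$M{\left(G,W \right)} = - 6 W$
$\frac{M{\left(c,-448 \right)} + Z{\left(623 \right)}}{C{\left(476 \right)} + m{\left(55 - 304 \right)}} = \frac{\left(-6\right) \left(-448\right) + 38 \cdot 623}{556 + \left(55 - 304\right)} = \frac{2688 + 23674}{556 - 249} = \frac{26362}{307}$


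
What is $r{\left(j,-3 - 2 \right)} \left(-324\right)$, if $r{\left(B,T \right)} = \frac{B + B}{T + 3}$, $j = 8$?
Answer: $2592$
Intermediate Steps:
$r{\left(B,T \right)} = \frac{2 B}{3 + T}$
$r{\left(j,-3 - 2 \right)} \left(-324\right) = 2 \cdot 8 \frac{1}{3 - 5} \left(-324\right) = 2 \cdot 8 \frac{1}{-2} \left(-324\right) = 2 \cdot 8 \left(- \frac{1}{2}\right) \left(-324\right) = \left(-8\right) \left(-324\right) = 2592$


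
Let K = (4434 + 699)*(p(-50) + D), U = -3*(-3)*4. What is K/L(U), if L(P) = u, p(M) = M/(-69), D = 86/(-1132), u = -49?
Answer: -884587/13018 ≈ -67.951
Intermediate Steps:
D = -43/566 (D = 86*(-1/1132) = -43/566 ≈ -0.075972)
U = 36 (U = 9*4 = 36)
p(M) = -M/69 (p(M) = M*(-1/69) = -M/69)
K = 43344763/13018 (K = (4434 + 699)*(-1/69*(-50) - 43/566) = 5133*(50/69 - 43/566) = 5133*(25333/39054) = 43344763/13018 ≈ 3329.6)
L(P) = -49
K/L(U) = (43344763/13018)/(-49) = (43344763/13018)*(-1/49) = -884587/13018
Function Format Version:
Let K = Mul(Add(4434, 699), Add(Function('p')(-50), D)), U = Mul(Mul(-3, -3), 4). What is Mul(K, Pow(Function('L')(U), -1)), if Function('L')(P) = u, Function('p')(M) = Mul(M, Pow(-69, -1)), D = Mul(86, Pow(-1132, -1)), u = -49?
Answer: Rational(-884587, 13018) ≈ -67.951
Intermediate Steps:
D = Rational(-43, 566) (D = Mul(86, Rational(-1, 1132)) = Rational(-43, 566) ≈ -0.075972)
U = 36 (U = Mul(9, 4) = 36)
Function('p')(M) = Mul(Rational(-1, 69), M) (Function('p')(M) = Mul(M, Rational(-1, 69)) = Mul(Rational(-1, 69), M))
K = Rational(43344763, 13018) (K = Mul(Add(4434, 699), Add(Mul(Rational(-1, 69), -50), Rational(-43, 566))) = Mul(5133, Add(Rational(50, 69), Rational(-43, 566))) = Mul(5133, Rational(25333, 39054)) = Rational(43344763, 13018) ≈ 3329.6)
Function('L')(P) = -49
Mul(K, Pow(Function('L')(U), -1)) = Mul(Rational(43344763, 13018), Pow(-49, -1)) = Mul(Rational(43344763, 13018), Rational(-1, 49)) = Rational(-884587, 13018)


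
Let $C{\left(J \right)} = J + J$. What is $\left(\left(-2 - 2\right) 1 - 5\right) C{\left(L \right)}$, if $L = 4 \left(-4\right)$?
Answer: $288$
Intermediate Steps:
$L = -16$
$C{\left(J \right)} = 2 J$
$\left(\left(-2 - 2\right) 1 - 5\right) C{\left(L \right)} = \left(\left(-2 - 2\right) 1 - 5\right) 2 \left(-16\right) = \left(\left(-4\right) 1 - 5\right) \left(-32\right) = \left(-4 - 5\right) \left(-32\right) = \left(-9\right) \left(-32\right) = 288$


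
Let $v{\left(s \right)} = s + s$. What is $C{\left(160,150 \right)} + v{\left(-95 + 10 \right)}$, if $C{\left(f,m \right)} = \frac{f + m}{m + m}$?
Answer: $- \frac{5069}{30} \approx -168.97$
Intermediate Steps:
$C{\left(f,m \right)} = \frac{f + m}{2 m}$
$v{\left(s \right)} = 2 s$
$C{\left(160,150 \right)} + v{\left(-95 + 10 \right)} = \frac{160 + 150}{2 \cdot 150} + 2 \left(-95 + 10\right) = \frac{1}{2} \cdot \frac{1}{150} \cdot 310 + 2 \left(-85\right) = \frac{31}{30} - 170 = - \frac{5069}{30}$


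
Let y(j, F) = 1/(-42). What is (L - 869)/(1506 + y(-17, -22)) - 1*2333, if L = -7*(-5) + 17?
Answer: -7768363/3329 ≈ -2333.5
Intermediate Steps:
y(j, F) = -1/42
L = 52 (L = 35 + 17 = 52)
(L - 869)/(1506 + y(-17, -22)) - 1*2333 = (52 - 869)/(1506 - 1/42) - 1*2333 = -817/63251/42 - 2333 = -817*42/63251 - 2333 = -1806/3329 - 2333 = -7768363/3329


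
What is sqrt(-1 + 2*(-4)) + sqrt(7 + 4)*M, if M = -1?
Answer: -sqrt(11) + 3*I ≈ -3.3166 + 3.0*I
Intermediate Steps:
sqrt(-1 + 2*(-4)) + sqrt(7 + 4)*M = sqrt(-1 + 2*(-4)) + sqrt(7 + 4)*(-1) = sqrt(-1 - 8) + sqrt(11)*(-1) = sqrt(-9) - sqrt(11) = 3*I - sqrt(11) = -sqrt(11) + 3*I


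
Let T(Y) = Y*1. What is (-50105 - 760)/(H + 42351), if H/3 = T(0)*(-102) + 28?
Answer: -3391/2829 ≈ -1.1987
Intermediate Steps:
T(Y) = Y
H = 84 (H = 3*(0*(-102) + 28) = 3*(0 + 28) = 3*28 = 84)
(-50105 - 760)/(H + 42351) = (-50105 - 760)/(84 + 42351) = -50865/42435 = -50865*1/42435 = -3391/2829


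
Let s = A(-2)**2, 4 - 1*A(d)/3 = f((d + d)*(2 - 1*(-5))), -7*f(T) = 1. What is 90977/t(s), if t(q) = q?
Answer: 4457873/7569 ≈ 588.96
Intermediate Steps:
f(T) = -1/7 (f(T) = -1/7*1 = -1/7)
A(d) = 87/7 (A(d) = 12 - 3*(-1/7) = 12 + 3/7 = 87/7)
s = 7569/49 (s = (87/7)**2 = 7569/49 ≈ 154.47)
90977/t(s) = 90977/(7569/49) = 90977*(49/7569) = 4457873/7569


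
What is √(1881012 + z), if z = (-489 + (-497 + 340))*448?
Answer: 2*√397901 ≈ 1261.6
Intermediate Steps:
z = -289408 (z = (-489 - 157)*448 = -646*448 = -289408)
√(1881012 + z) = √(1881012 - 289408) = √1591604 = 2*√397901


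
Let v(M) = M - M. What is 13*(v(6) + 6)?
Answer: 78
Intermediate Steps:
v(M) = 0
13*(v(6) + 6) = 13*(0 + 6) = 13*6 = 78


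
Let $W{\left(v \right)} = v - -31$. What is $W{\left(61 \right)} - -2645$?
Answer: $2737$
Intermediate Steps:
$W{\left(v \right)} = 31 + v$ ($W{\left(v \right)} = v + 31 = 31 + v$)
$W{\left(61 \right)} - -2645 = \left(31 + 61\right) - -2645 = 92 + 2645 = 2737$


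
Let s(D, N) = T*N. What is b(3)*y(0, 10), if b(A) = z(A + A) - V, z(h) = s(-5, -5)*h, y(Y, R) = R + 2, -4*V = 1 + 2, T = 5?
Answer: -1791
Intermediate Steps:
V = -¾ (V = -(1 + 2)/4 = -¼*3 = -¾ ≈ -0.75000)
s(D, N) = 5*N
y(Y, R) = 2 + R
z(h) = -25*h (z(h) = (5*(-5))*h = -25*h)
b(A) = ¾ - 50*A (b(A) = -25*(A + A) - 1*(-¾) = -50*A + ¾ = ¾ - 50*A)
b(3)*y(0, 10) = (¾ - 50*3)*(2 + 10) = (¾ - 150)*12 = -597/4*12 = -1791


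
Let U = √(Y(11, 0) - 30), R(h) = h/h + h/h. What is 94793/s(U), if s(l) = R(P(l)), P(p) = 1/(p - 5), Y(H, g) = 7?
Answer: 94793/2 ≈ 47397.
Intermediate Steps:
P(p) = 1/(-5 + p)
R(h) = 2 (R(h) = 1 + 1 = 2)
U = I*√23 (U = √(7 - 30) = √(-23) = I*√23 ≈ 4.7958*I)
s(l) = 2
94793/s(U) = 94793/2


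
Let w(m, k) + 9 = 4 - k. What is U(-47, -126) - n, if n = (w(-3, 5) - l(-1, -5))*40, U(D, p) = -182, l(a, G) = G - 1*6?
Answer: -222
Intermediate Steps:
l(a, G) = -6 + G (l(a, G) = G - 6 = -6 + G)
w(m, k) = -5 - k (w(m, k) = -9 + (4 - k) = -5 - k)
n = 40 (n = ((-5 - 1*5) - (-6 - 5))*40 = ((-5 - 5) - 1*(-11))*40 = (-10 + 11)*40 = 1*40 = 40)
U(-47, -126) - n = -182 - 1*40 = -182 - 40 = -222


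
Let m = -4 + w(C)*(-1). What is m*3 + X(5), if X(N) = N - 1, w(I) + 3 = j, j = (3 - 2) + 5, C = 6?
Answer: -17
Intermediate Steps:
j = 6 (j = 1 + 5 = 6)
w(I) = 3 (w(I) = -3 + 6 = 3)
X(N) = -1 + N
m = -7 (m = -4 + 3*(-1) = -4 - 3 = -7)
m*3 + X(5) = -7*3 + (-1 + 5) = -21 + 4 = -17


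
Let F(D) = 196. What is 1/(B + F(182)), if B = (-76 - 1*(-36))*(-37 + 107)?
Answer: -1/2604 ≈ -0.00038402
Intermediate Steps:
B = -2800 (B = (-76 + 36)*70 = -40*70 = -2800)
1/(B + F(182)) = 1/(-2800 + 196) = 1/(-2604) = -1/2604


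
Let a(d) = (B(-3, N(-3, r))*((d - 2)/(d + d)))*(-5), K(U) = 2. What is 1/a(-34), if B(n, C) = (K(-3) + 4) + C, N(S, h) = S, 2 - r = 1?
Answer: -17/135 ≈ -0.12593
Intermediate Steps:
r = 1 (r = 2 - 1*1 = 2 - 1 = 1)
B(n, C) = 6 + C (B(n, C) = (2 + 4) + C = 6 + C)
a(d) = -15*(-2 + d)/(2*d) (a(d) = ((6 - 3)*((d - 2)/(d + d)))*(-5) = (3*((-2 + d)/((2*d))))*(-5) = (3*((-2 + d)*(1/(2*d))))*(-5) = (3*((-2 + d)/(2*d)))*(-5) = (3*(-2 + d)/(2*d))*(-5) = -15*(-2 + d)/(2*d))
1/a(-34) = 1/(-15/2 + 15/(-34)) = 1/(-15/2 + 15*(-1/34)) = 1/(-15/2 - 15/34) = 1/(-135/17) = -17/135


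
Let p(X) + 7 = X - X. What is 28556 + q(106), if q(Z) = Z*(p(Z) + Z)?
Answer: 39050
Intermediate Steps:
p(X) = -7 (p(X) = -7 + (X - X) = -7 + 0 = -7)
q(Z) = Z*(-7 + Z)
28556 + q(106) = 28556 + 106*(-7 + 106) = 28556 + 106*99 = 28556 + 10494 = 39050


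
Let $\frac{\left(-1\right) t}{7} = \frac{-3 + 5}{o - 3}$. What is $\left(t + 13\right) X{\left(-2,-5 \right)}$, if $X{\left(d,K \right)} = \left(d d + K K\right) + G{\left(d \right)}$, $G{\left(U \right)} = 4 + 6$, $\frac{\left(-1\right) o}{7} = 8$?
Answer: $\frac{30459}{59} \approx 516.25$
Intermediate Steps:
$o = -56$ ($o = \left(-7\right) 8 = -56$)
$G{\left(U \right)} = 10$
$X{\left(d,K \right)} = 10 + K^{2} + d^{2}$ ($X{\left(d,K \right)} = \left(d d + K K\right) + 10 = \left(d^{2} + K^{2}\right) + 10 = \left(K^{2} + d^{2}\right) + 10 = 10 + K^{2} + d^{2}$)
$t = \frac{14}{59}$ ($t = - 7 \frac{-3 + 5}{-56 - 3} = - 7 \frac{2}{-59} = - 7 \cdot 2 \left(- \frac{1}{59}\right) = \left(-7\right) \left(- \frac{2}{59}\right) = \frac{14}{59} \approx 0.23729$)
$\left(t + 13\right) X{\left(-2,-5 \right)} = \left(\frac{14}{59} + 13\right) \left(10 + \left(-5\right)^{2} + \left(-2\right)^{2}\right) = \frac{781 \left(10 + 25 + 4\right)}{59} = \frac{781}{59} \cdot 39 = \frac{30459}{59}$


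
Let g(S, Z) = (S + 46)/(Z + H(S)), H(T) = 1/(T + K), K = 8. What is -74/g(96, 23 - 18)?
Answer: -19277/7384 ≈ -2.6106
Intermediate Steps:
H(T) = 1/(8 + T) (H(T) = 1/(T + 8) = 1/(8 + T))
g(S, Z) = (46 + S)/(Z + 1/(8 + S)) (g(S, Z) = (S + 46)/(Z + 1/(8 + S)) = (46 + S)/(Z + 1/(8 + S)))
-74/g(96, 23 - 18) = -74*(1 + (23 - 18)*(8 + 96))/((8 + 96)*(46 + 96)) = -74/(104*142/(1 + 5*104)) = -74/(104*142/(1 + 520)) = -74/(104*142/521) = -74/((1/521)*104*142) = -74/14768/521 = -74*521/14768 = -19277/7384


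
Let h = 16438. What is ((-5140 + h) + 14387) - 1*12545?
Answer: 13140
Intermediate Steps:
((-5140 + h) + 14387) - 1*12545 = ((-5140 + 16438) + 14387) - 1*12545 = (11298 + 14387) - 12545 = 25685 - 12545 = 13140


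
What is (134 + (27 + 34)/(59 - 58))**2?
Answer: 38025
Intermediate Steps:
(134 + (27 + 34)/(59 - 58))**2 = (134 + 61/1)**2 = (134 + 61*1)**2 = (134 + 61)**2 = 195**2 = 38025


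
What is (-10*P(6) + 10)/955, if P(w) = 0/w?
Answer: 2/191 ≈ 0.010471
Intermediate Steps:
P(w) = 0
(-10*P(6) + 10)/955 = (-10*0 + 10)/955 = (0 + 10)*(1/955) = 10*(1/955) = 2/191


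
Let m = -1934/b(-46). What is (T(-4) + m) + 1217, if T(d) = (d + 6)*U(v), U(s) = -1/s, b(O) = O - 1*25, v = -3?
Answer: 265165/213 ≈ 1244.9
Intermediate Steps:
b(O) = -25 + O (b(O) = O - 25 = -25 + O)
T(d) = 2 + d/3 (T(d) = (d + 6)*(-1/(-3)) = (6 + d)*(-1*(-⅓)) = (6 + d)*(⅓) = 2 + d/3)
m = 1934/71 (m = -1934/(-25 - 46) = -1934/(-71) = -1934*(-1/71) = 1934/71 ≈ 27.239)
(T(-4) + m) + 1217 = ((2 + (⅓)*(-4)) + 1934/71) + 1217 = ((2 - 4/3) + 1934/71) + 1217 = (⅔ + 1934/71) + 1217 = 5944/213 + 1217 = 265165/213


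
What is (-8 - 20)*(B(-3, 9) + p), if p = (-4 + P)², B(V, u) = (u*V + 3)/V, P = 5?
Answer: -252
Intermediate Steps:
B(V, u) = (3 + V*u)/V (B(V, u) = (V*u + 3)/V = (3 + V*u)/V)
p = 1 (p = (-4 + 5)² = 1² = 1)
(-8 - 20)*(B(-3, 9) + p) = (-8 - 20)*((9 + 3/(-3)) + 1) = -28*((9 + 3*(-⅓)) + 1) = -28*((9 - 1) + 1) = -28*(8 + 1) = -28*9 = -252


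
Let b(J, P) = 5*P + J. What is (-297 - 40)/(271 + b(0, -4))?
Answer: -337/251 ≈ -1.3426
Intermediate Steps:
b(J, P) = J + 5*P
(-297 - 40)/(271 + b(0, -4)) = (-297 - 40)/(271 + (0 + 5*(-4))) = -337/(271 + (0 - 20)) = -337/(271 - 20) = -337/251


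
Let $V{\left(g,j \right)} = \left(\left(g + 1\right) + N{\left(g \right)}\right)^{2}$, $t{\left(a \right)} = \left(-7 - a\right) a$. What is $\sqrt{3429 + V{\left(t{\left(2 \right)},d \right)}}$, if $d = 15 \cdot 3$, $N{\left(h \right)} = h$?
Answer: $\sqrt{4654} \approx 68.22$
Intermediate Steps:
$t{\left(a \right)} = a \left(-7 - a\right)$
$d = 45$
$V{\left(g,j \right)} = \left(1 + 2 g\right)^{2}$ ($V{\left(g,j \right)} = \left(\left(g + 1\right) + g\right)^{2} = \left(\left(1 + g\right) + g\right)^{2} = \left(1 + 2 g\right)^{2}$)
$\sqrt{3429 + V{\left(t{\left(2 \right)},d \right)}} = \sqrt{3429 + \left(1 + 2 \left(\left(-1\right) 2 \left(7 + 2\right)\right)\right)^{2}} = \sqrt{3429 + \left(1 + 2 \left(\left(-1\right) 2 \cdot 9\right)\right)^{2}} = \sqrt{3429 + \left(1 + 2 \left(-18\right)\right)^{2}} = \sqrt{3429 + \left(1 - 36\right)^{2}} = \sqrt{3429 + \left(-35\right)^{2}} = \sqrt{3429 + 1225} = \sqrt{4654}$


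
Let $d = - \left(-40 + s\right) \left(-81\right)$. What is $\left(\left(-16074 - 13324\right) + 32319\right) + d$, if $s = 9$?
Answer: $410$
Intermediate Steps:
$d = -2511$ ($d = - \left(-40 + 9\right) \left(-81\right) = - \left(-31\right) \left(-81\right) = \left(-1\right) 2511 = -2511$)
$\left(\left(-16074 - 13324\right) + 32319\right) + d = \left(\left(-16074 - 13324\right) + 32319\right) - 2511 = \left(-29398 + 32319\right) - 2511 = 2921 - 2511 = 410$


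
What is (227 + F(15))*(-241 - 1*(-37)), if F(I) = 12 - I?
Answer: -45696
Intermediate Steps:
(227 + F(15))*(-241 - 1*(-37)) = (227 + (12 - 1*15))*(-241 - 1*(-37)) = (227 + (12 - 15))*(-241 + 37) = (227 - 3)*(-204) = 224*(-204) = -45696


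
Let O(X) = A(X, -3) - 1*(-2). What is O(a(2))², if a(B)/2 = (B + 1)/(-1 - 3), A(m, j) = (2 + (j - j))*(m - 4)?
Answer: 81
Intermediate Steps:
A(m, j) = -8 + 2*m (A(m, j) = (2 + 0)*(-4 + m) = 2*(-4 + m) = -8 + 2*m)
a(B) = -½ - B/2 (a(B) = 2*((B + 1)/(-1 - 3)) = 2*((1 + B)/(-4)) = 2*((1 + B)*(-¼)) = 2*(-¼ - B/4) = -½ - B/2)
O(X) = -6 + 2*X (O(X) = (-8 + 2*X) - 1*(-2) = (-8 + 2*X) + 2 = -6 + 2*X)
O(a(2))² = (-6 + 2*(-½ - ½*2))² = (-6 + 2*(-½ - 1))² = (-6 + 2*(-3/2))² = (-6 - 3)² = (-9)² = 81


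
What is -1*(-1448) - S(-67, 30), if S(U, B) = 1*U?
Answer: 1515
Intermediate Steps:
S(U, B) = U
-1*(-1448) - S(-67, 30) = -1*(-1448) - 1*(-67) = 1448 + 67 = 1515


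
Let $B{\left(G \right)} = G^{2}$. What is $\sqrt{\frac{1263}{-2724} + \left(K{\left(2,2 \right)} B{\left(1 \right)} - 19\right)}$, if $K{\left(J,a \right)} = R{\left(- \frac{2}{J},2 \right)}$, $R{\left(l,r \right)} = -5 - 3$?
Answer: $\frac{i \sqrt{5660699}}{454} \approx 5.2406 i$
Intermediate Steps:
$R{\left(l,r \right)} = -8$
$K{\left(J,a \right)} = -8$
$\sqrt{\frac{1263}{-2724} + \left(K{\left(2,2 \right)} B{\left(1 \right)} - 19\right)} = \sqrt{\frac{1263}{-2724} - \left(19 + 8 \cdot 1^{2}\right)} = \sqrt{1263 \left(- \frac{1}{2724}\right) - 27} = \sqrt{- \frac{421}{908} - 27} = \sqrt{- \frac{24937}{908}} = \frac{i \sqrt{5660699}}{454}$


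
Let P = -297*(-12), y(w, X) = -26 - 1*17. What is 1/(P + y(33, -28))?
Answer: 1/3521 ≈ 0.00028401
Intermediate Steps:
y(w, X) = -43 (y(w, X) = -26 - 17 = -43)
P = 3564
1/(P + y(33, -28)) = 1/(3564 - 43) = 1/3521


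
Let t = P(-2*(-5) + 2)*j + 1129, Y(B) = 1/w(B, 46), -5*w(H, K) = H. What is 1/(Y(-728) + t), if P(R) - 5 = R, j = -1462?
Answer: -728/17271795 ≈ -4.2150e-5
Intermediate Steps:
w(H, K) = -H/5
P(R) = 5 + R
Y(B) = -5/B (Y(B) = 1/(-B/5) = -5/B)
t = -23725 (t = (5 + (-2*(-5) + 2))*(-1462) + 1129 = (5 + (10 + 2))*(-1462) + 1129 = (5 + 12)*(-1462) + 1129 = 17*(-1462) + 1129 = -24854 + 1129 = -23725)
1/(Y(-728) + t) = 1/(-5/(-728) - 23725) = 1/(-5*(-1/728) - 23725) = 1/(5/728 - 23725) = 1/(-17271795/728) = -728/17271795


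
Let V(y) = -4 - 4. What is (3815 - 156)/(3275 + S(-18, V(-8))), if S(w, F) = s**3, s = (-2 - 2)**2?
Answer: 3659/7371 ≈ 0.49640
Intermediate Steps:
s = 16 (s = (-4)**2 = 16)
V(y) = -8
S(w, F) = 4096 (S(w, F) = 16**3 = 4096)
(3815 - 156)/(3275 + S(-18, V(-8))) = (3815 - 156)/(3275 + 4096) = 3659/7371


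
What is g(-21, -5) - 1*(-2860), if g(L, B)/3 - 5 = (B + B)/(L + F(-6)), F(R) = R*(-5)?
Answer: 8615/3 ≈ 2871.7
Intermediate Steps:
F(R) = -5*R
g(L, B) = 15 + 6*B/(30 + L) (g(L, B) = 15 + 3*((B + B)/(L - 5*(-6))) = 15 + 3*((2*B)/(L + 30)) = 15 + 3*((2*B)/(30 + L)) = 15 + 3*(2*B/(30 + L)) = 15 + 6*B/(30 + L))
g(-21, -5) - 1*(-2860) = 3*(150 + 2*(-5) + 5*(-21))/(30 - 21) - 1*(-2860) = 3*(150 - 10 - 105)/9 + 2860 = 3*(1/9)*35 + 2860 = 35/3 + 2860 = 8615/3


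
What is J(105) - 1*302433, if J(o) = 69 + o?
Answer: -302259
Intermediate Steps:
J(105) - 1*302433 = (69 + 105) - 1*302433 = 174 - 302433 = -302259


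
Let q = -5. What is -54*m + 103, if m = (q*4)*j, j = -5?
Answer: -5297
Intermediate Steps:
m = 100 (m = -5*4*(-5) = -20*(-5) = 100)
-54*m + 103 = -54*100 + 103 = -5400 + 103 = -5297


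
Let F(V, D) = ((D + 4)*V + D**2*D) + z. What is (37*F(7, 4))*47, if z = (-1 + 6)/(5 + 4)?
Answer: 1886815/9 ≈ 2.0965e+5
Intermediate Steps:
z = 5/9 ≈ 0.55556
F(V, D) = 5/9 + D**3 + V*(4 + D) (F(V, D) = ((D + 4)*V + D**2*D) + 5/9 = ((4 + D)*V + D**3) + 5/9 = (V*(4 + D) + D**3) + 5/9 = (D**3 + V*(4 + D)) + 5/9 = 5/9 + D**3 + V*(4 + D))
(37*F(7, 4))*47 = (37*(5/9 + 4**3 + 4*7 + 4*7))*47 = (37*(5/9 + 64 + 28 + 28))*47 = (37*(1085/9))*47 = (40145/9)*47 = 1886815/9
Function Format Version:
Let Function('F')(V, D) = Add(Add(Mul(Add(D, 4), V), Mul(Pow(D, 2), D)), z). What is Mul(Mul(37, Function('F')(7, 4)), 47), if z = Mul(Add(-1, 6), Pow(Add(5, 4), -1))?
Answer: Rational(1886815, 9) ≈ 2.0965e+5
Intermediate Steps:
z = Rational(5, 9) (z = Mul(5, Pow(9, -1)) = Mul(5, Rational(1, 9)) = Rational(5, 9) ≈ 0.55556)
Function('F')(V, D) = Add(Rational(5, 9), Pow(D, 3), Mul(V, Add(4, D))) (Function('F')(V, D) = Add(Add(Mul(Add(D, 4), V), Mul(Pow(D, 2), D)), Rational(5, 9)) = Add(Add(Mul(Add(4, D), V), Pow(D, 3)), Rational(5, 9)) = Add(Add(Mul(V, Add(4, D)), Pow(D, 3)), Rational(5, 9)) = Add(Add(Pow(D, 3), Mul(V, Add(4, D))), Rational(5, 9)) = Add(Rational(5, 9), Pow(D, 3), Mul(V, Add(4, D))))
Mul(Mul(37, Function('F')(7, 4)), 47) = Mul(Mul(37, Add(Rational(5, 9), Pow(4, 3), Mul(4, 7), Mul(4, 7))), 47) = Mul(Mul(37, Add(Rational(5, 9), 64, 28, 28)), 47) = Mul(Mul(37, Rational(1085, 9)), 47) = Mul(Rational(40145, 9), 47) = Rational(1886815, 9)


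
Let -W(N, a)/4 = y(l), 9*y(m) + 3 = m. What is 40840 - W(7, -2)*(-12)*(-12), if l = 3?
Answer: 40840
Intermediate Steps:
y(m) = -⅓ + m/9
W(N, a) = 0 (W(N, a) = -4*(-⅓ + (⅑)*3) = -4*(-⅓ + ⅓) = -4*0 = 0)
40840 - W(7, -2)*(-12)*(-12) = 40840 - 0*(-12)*(-12) = 40840 - 0*(-12) = 40840 - 1*0 = 40840 + 0 = 40840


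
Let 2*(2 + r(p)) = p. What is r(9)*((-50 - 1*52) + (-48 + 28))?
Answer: -305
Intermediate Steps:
r(p) = -2 + p/2
r(9)*((-50 - 1*52) + (-48 + 28)) = (-2 + (1/2)*9)*((-50 - 1*52) + (-48 + 28)) = (-2 + 9/2)*((-50 - 52) - 20) = 5*(-102 - 20)/2 = (5/2)*(-122) = -305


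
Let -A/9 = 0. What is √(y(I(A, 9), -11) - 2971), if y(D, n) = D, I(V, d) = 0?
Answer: I*√2971 ≈ 54.507*I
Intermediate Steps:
A = 0 (A = -9*0 = 0)
√(y(I(A, 9), -11) - 2971) = √(0 - 2971) = √(-2971) = I*√2971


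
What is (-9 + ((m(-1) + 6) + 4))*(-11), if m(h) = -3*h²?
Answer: 22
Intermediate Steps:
(-9 + ((m(-1) + 6) + 4))*(-11) = (-9 + ((-3*(-1)² + 6) + 4))*(-11) = (-9 + ((-3*1 + 6) + 4))*(-11) = (-9 + ((-3 + 6) + 4))*(-11) = (-9 + (3 + 4))*(-11) = (-9 + 7)*(-11) = -2*(-11) = 22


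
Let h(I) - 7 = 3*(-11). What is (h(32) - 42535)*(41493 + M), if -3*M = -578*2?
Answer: -1782383745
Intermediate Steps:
M = 1156/3 (M = -(-578)*2/3 = -⅓*(-1156) = 1156/3 ≈ 385.33)
h(I) = -26 (h(I) = 7 + 3*(-11) = 7 - 33 = -26)
(h(32) - 42535)*(41493 + M) = (-26 - 42535)*(41493 + 1156/3) = -42561*125635/3 = -1782383745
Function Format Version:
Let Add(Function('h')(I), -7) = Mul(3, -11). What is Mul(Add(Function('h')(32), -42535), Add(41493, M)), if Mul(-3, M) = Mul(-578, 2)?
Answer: -1782383745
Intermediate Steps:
M = Rational(1156, 3) (M = Mul(Rational(-1, 3), Mul(-578, 2)) = Mul(Rational(-1, 3), -1156) = Rational(1156, 3) ≈ 385.33)
Function('h')(I) = -26 (Function('h')(I) = Add(7, Mul(3, -11)) = Add(7, -33) = -26)
Mul(Add(Function('h')(32), -42535), Add(41493, M)) = Mul(Add(-26, -42535), Add(41493, Rational(1156, 3))) = Mul(-42561, Rational(125635, 3)) = -1782383745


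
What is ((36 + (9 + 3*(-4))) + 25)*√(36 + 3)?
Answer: 58*√39 ≈ 362.21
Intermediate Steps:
((36 + (9 + 3*(-4))) + 25)*√(36 + 3) = ((36 + (9 - 12)) + 25)*√39 = ((36 - 3) + 25)*√39 = (33 + 25)*√39 = 58*√39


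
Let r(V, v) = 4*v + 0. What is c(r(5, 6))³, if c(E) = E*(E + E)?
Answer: 1528823808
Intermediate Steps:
r(V, v) = 4*v
c(E) = 2*E² (c(E) = E*(2*E) = 2*E²)
c(r(5, 6))³ = (2*(4*6)²)³ = (2*24²)³ = (2*576)³ = 1152³ = 1528823808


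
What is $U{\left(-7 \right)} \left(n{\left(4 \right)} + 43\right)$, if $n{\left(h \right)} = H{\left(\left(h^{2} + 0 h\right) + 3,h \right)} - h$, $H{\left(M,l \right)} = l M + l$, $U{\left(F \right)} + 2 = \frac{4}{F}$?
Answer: $-306$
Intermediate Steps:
$U{\left(F \right)} = -2 + \frac{4}{F}$
$H{\left(M,l \right)} = l + M l$ ($H{\left(M,l \right)} = M l + l = l + M l$)
$n{\left(h \right)} = - h + h \left(4 + h^{2}\right)$ ($n{\left(h \right)} = h \left(1 + \left(\left(h^{2} + 0 h\right) + 3\right)\right) - h = h \left(1 + \left(\left(h^{2} + 0\right) + 3\right)\right) - h = h \left(1 + \left(h^{2} + 3\right)\right) - h = h \left(1 + \left(3 + h^{2}\right)\right) - h = h \left(4 + h^{2}\right) - h = - h + h \left(4 + h^{2}\right)$)
$U{\left(-7 \right)} \left(n{\left(4 \right)} + 43\right) = \left(-2 + \frac{4}{-7}\right) \left(4 \left(3 + 4^{2}\right) + 43\right) = \left(-2 + 4 \left(- \frac{1}{7}\right)\right) \left(4 \left(3 + 16\right) + 43\right) = \left(-2 - \frac{4}{7}\right) \left(4 \cdot 19 + 43\right) = - \frac{18 \left(76 + 43\right)}{7} = \left(- \frac{18}{7}\right) 119 = -306$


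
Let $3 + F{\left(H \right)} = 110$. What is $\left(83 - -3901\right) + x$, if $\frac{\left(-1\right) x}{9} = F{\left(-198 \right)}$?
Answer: $3021$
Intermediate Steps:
$F{\left(H \right)} = 107$ ($F{\left(H \right)} = -3 + 110 = 107$)
$x = -963$ ($x = \left(-9\right) 107 = -963$)
$\left(83 - -3901\right) + x = \left(83 - -3901\right) - 963 = \left(83 + 3901\right) - 963 = 3984 - 963 = 3021$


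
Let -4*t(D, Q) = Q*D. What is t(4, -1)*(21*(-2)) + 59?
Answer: 17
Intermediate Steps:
t(D, Q) = -D*Q/4 (t(D, Q) = -Q*D/4 = -D*Q/4)
t(4, -1)*(21*(-2)) + 59 = (-1/4*4*(-1))*(21*(-2)) + 59 = 1*(-42) + 59 = -42 + 59 = 17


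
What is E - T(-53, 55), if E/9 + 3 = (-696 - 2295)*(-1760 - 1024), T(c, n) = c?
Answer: 74942522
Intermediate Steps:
E = 74942469 (E = -27 + 9*((-696 - 2295)*(-1760 - 1024)) = -27 + 9*(-2991*(-2784)) = -27 + 9*8326944 = -27 + 74942496 = 74942469)
E - T(-53, 55) = 74942469 - 1*(-53) = 74942469 + 53 = 74942522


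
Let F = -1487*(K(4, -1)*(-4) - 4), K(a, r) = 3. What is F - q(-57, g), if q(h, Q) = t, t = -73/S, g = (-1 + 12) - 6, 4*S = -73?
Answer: 23788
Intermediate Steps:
S = -73/4 (S = (1/4)*(-73) = -73/4 ≈ -18.250)
g = 5 (g = 11 - 6 = 5)
t = 4 (t = -73/(-73/4) = -73*(-4/73) = 4)
q(h, Q) = 4
F = 23792 (F = -1487*(3*(-4) - 4) = -1487*(-12 - 4) = -1487*(-16) = 23792)
F - q(-57, g) = 23792 - 1*4 = 23792 - 4 = 23788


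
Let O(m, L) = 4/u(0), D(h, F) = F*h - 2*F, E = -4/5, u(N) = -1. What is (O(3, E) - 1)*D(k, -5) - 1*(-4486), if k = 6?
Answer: 4586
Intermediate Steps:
E = -⅘ (E = -4*⅕ = -⅘ ≈ -0.80000)
D(h, F) = -2*F + F*h
O(m, L) = -4 (O(m, L) = 4/(-1) = 4*(-1) = -4)
(O(3, E) - 1)*D(k, -5) - 1*(-4486) = (-4 - 1)*(-5*(-2 + 6)) - 1*(-4486) = -(-25)*4 + 4486 = -5*(-20) + 4486 = 100 + 4486 = 4586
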